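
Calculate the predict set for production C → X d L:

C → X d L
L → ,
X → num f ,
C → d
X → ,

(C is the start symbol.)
PREDICT(C → X d L) = (FIRST(RHS) \ {ε}) ∪ (FOLLOW(C) if ε ∈ FIRST(RHS), i.e. RHS ⇒* ε)
FIRST(X) = { ',', 'num' }
FIRST(X d L) = { ',', 'num' }
ε ∉ FIRST(X d L), so FOLLOW(C) is not added.
PREDICT(C → X d L) = { ',', 'num' }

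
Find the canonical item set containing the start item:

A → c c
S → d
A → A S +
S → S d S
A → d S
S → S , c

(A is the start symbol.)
First, augment the grammar with A' → A
I₀ = CLOSURE({ [A' → . A] }):
  [A' → . A] has the dot before A: add [A → . c c], [A → . A S +], [A → . d S]
No further items can be added.

I₀ = { [A → . A S +], [A → . c c], [A → . d S], [A' → . A] }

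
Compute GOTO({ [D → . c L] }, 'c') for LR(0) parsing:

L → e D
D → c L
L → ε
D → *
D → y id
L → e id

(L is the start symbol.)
{ [D → c . L], [L → . e D], [L → . e id], [L → .] }

GOTO(I, 'c') = CLOSURE({ [A → αX.β] : [A → α.Xβ] ∈ I, X = 'c' })

Items with dot before 'c', with the dot advanced:
  [D → . c L] → [D → c . L]
Closure of the advanced items:
  [D → c . L] has the dot before L: add [L → . e D], [L → .], [L → . e id]

GOTO = { [D → c . L], [L → . e D], [L → . e id], [L → .] }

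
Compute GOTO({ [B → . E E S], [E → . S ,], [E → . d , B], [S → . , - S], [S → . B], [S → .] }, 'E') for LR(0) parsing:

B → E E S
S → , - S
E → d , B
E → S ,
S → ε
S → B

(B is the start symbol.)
{ [B → . E E S], [B → E . E S], [E → . S ,], [E → . d , B], [S → . , - S], [S → . B], [S → .] }

GOTO(I, 'E') = CLOSURE({ [A → αX.β] : [A → α.Xβ] ∈ I, X = 'E' })

Items with dot before 'E', with the dot advanced:
  [B → . E E S] → [B → E . E S]
Closure of the advanced items:
  [B → E . E S] has the dot before E: add [E → . d , B], [E → . S ,]
  [E → . S ,] has the dot before S: add [S → . , - S], [S → .], [S → . B]
  [S → . B] has the dot before B: add [B → . E E S]

GOTO = { [B → . E E S], [B → E . E S], [E → . S ,], [E → . d , B], [S → . , - S], [S → . B], [S → .] }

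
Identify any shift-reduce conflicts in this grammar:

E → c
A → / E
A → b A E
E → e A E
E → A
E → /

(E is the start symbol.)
A shift-reduce conflict occurs when an LR(0) state has both:
  - a complete (reduce) item [A → α .] (dot at the end), and
  - a shift item [B → β . c γ] (dot before a terminal).

Augment with E' → E and build the canonical LR(0) collection (I0 = CLOSURE({[E' → . E]}), then GOTO on every symbol after a dot until no new states appear). It has 13 states:
  I0: { [A → . / E], [A → . b A E], [E → . /], [E → . A], [E → . c], [E → . e A E], [E' → . E] }  — shift
  I1: { [A → . / E], [A → . b A E], [A → / . E], [E → . /], [E → . A], [E → . c], [E → . e A E], [E → / .] }  — shift, reduce
  I2: { [E → A .] }  — reduce
  I3: { [E' → E .] }  — accept
  I4: { [A → . / E], [A → . b A E], [A → b . A E] }  — shift
  I5: { [E → c .] }  — reduce
  I6: { [A → . / E], [A → . b A E], [E → e . A E] }  — shift
  I7: { [A → . / E], [A → . b A E], [A → / . E], [E → . /], [E → . A], [E → . c], [E → . e A E] }  — shift
  I8: { [A → . / E], [A → . b A E], [E → . /], [E → . A], [E → . c], [E → . e A E], [E → e A . E] }  — shift
  I9: { [E → e A E .] }  — reduce
  I10: { [A → / E .] }  — reduce
  I11: { [A → . / E], [A → . b A E], [A → b A . E], [E → . /], [E → . A], [E → . c], [E → . e A E] }  — shift
  I12: { [A → b A E .] }  — reduce

I1 contains reduce item [E → / .] and shift items [A → . / E], [A → . b A E], [E → . /], [E → . c], [E → . e A E] — shift-reduce conflict.

Answer: Yes — I1: [E → / .] vs [A → . / E]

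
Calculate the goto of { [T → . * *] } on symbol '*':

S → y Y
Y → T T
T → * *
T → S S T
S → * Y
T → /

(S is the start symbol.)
GOTO(I, '*') = CLOSURE({ [A → αX.β] : [A → α.Xβ] ∈ I, X = '*' })

Items with dot before '*', with the dot advanced:
  [T → . * *] → [T → * . *]
Closure adds nothing (no advanced item has the dot before a non-terminal).

GOTO = { [T → * . *] }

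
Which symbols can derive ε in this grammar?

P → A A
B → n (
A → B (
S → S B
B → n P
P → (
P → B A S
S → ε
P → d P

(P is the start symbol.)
{ 'S' }

A non-terminal is nullable if it can derive ε (the empty string): either it has an ε-production, or it has a production whose right-hand side consists entirely of nullable non-terminals.

ε-productions: S → ε
So S is immediately nullable.
No further non-terminal can be added: every production for the remaining non-terminals contains a terminal or a non-nullable non-terminal.
Nullable = { 'S' }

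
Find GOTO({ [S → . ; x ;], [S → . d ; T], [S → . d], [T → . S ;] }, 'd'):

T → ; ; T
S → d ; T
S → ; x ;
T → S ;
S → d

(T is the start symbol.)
GOTO(I, 'd') = CLOSURE({ [A → αX.β] : [A → α.Xβ] ∈ I, X = 'd' })

Items with dot before 'd', with the dot advanced:
  [S → . d] → [S → d .]
  [S → . d ; T] → [S → d . ; T]
Closure adds nothing (no advanced item has the dot before a non-terminal).

GOTO = { [S → d . ; T], [S → d .] }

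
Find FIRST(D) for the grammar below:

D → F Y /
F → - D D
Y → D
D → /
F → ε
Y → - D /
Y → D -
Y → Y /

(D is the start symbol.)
To compute FIRST(D), examine every production with D on the left-hand side, reading each right-hand side left to right until a non-nullable symbol is reached.

FIRST sets of the other non-terminals involved (by the same procedure, iterated to a fixed point):
  FIRST(F) = { '-', ε }
  FIRST(Y) = { '-', '/' }

From D → F Y /:
  - F is a non-terminal: add FIRST(F) \ {ε} = { '-' }
    F is nullable, so continue to the next symbol
  - Y is a non-terminal: add FIRST(Y) \ {ε} = { '-', '/' }
    Y is not nullable, so stop
From D → /:
  - '/' is a terminal: add '/' and stop

Collecting: FIRST(D) = { '-', '/' }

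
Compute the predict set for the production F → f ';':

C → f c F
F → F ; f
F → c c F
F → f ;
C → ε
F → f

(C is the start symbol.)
PREDICT(F → f ';') = (FIRST(RHS) \ {ε}) ∪ (FOLLOW(F) if ε ∈ FIRST(RHS), i.e. RHS ⇒* ε)
FIRST(f ';') = { 'f' }
ε ∉ FIRST(f ';'), so FOLLOW(F) is not added.
PREDICT(F → f ';') = { 'f' }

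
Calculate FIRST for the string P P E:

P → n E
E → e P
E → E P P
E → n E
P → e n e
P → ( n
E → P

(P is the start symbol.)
{ '(', 'e', 'n' }

FIRST sets of the non-terminals involved (from the grammar, by fixed-point iteration):
  FIRST(P) = { '(', 'e', 'n' }

To compute FIRST(P P E), process the symbols left to right:
Symbol P is a non-terminal. Add FIRST(P) \ {ε} = { '(', 'e', 'n' }
P is not nullable (ε ∉ FIRST(P)), so stop here.
FIRST(P P E) = { '(', 'e', 'n' }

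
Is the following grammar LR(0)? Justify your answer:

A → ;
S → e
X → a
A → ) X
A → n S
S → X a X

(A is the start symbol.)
A grammar is LR(0) if no state in the canonical LR(0) collection has:
  - both a shift item (dot before a terminal) and a complete item (shift-reduce conflict), or
  - two or more complete items (reduce-reduce conflict; the accept item [A' → A .] counts as a complete item here).

Augment with A' → A and build the canonical LR(0) collection (I0 = CLOSURE({[A' → . A]}), then GOTO on every symbol after a dot until no new states appear). It has 12 states:
  I0: { [A → . ) X], [A → . ;], [A → . n S], [A' → . A] }  — shift
  I1: { [A → ) . X], [X → . a] }  — shift
  I2: { [A → ; .] }  — reduce
  I3: { [A' → A .] }  — accept
  I4: { [A → n . S], [S → . X a X], [S → . e], [X → . a] }  — shift
  I5: { [A → n S .] }  — reduce
  I6: { [S → X . a X] }  — shift
  I7: { [X → a .] }  — reduce
  I8: { [S → e .] }  — reduce
  I9: { [S → X a . X], [X → . a] }  — shift
  I10: { [S → X a X .] }  — reduce
  I11: { [A → ) X .] }  — reduce

Every state is either a pure shift/goto state or contains exactly one complete item and nothing to shift — no conflicts. The grammar is LR(0).

Answer: Yes, the grammar is LR(0)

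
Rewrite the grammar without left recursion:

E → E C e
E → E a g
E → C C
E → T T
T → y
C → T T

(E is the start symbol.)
E → C C E'
E → T T E'
E' → C e E'
E' → a g E'
E' → ε
T → y
C → T T

E is directly left-recursive. The standard transformation for
  A → A α₁ | ... | A α_m | β₁ | ... | β_n
is
  A  → β₁ A' | ... | β_n A'
  A' → α₁ A' | ... | α_m A' | ε

E → C C becomes E → C C E'
E → T T becomes E → T T E'
E → E C e becomes E' → C e E'
E → E a g becomes E' → a g E'
Add E' → ε

Productions for other non-terminals are unchanged:
  T → y
  C → T T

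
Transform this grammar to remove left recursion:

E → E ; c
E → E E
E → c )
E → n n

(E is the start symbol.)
E is directly left-recursive. The standard transformation for
  A → A α₁ | ... | A α_m | β₁ | ... | β_n
is
  A  → β₁ A' | ... | β_n A'
  A' → α₁ A' | ... | α_m A' | ε

E → c ) becomes E → c ) E'
E → n n becomes E → n n E'
E → E ; c becomes E' → ; c E'
E → E E becomes E' → E E'
Add E' → ε

Resulting grammar:
E → c ) E'
E → n n E'
E' → ; c E'
E' → E E'
E' → ε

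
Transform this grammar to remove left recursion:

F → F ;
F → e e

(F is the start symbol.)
F → e e F'
F' → ; F'
F' → ε

F is directly left-recursive. The standard transformation for
  A → A α₁ | ... | A α_m | β₁ | ... | β_n
is
  A  → β₁ A' | ... | β_n A'
  A' → α₁ A' | ... | α_m A' | ε

F → e e becomes F → e e F'
F → F ; becomes F' → ; F'
Add F' → ε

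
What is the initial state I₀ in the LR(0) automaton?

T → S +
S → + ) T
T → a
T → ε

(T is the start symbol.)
{ [S → . + ) T], [T → . S +], [T → . a], [T → .], [T' → . T] }

First, augment the grammar with T' → T
I₀ = CLOSURE({ [T' → . T] }):
  [T' → . T] has the dot before T: add [T → . S +], [T → . a], [T → .]
  [T → . S +] has the dot before S: add [S → . + ) T]
No further items can be added.

I₀ = { [S → . + ) T], [T → . S +], [T → . a], [T → .], [T' → . T] }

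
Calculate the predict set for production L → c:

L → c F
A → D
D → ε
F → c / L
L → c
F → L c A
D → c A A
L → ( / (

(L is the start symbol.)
{ 'c' }

PREDICT(L → c) = (FIRST(RHS) \ {ε}) ∪ (FOLLOW(L) if ε ∈ FIRST(RHS), i.e. RHS ⇒* ε)
FIRST(c) = { 'c' }
ε ∉ FIRST(c), so FOLLOW(L) is not added.
PREDICT(L → c) = { 'c' }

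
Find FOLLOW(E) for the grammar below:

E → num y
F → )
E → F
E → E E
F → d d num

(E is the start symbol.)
To compute FOLLOW(E), find every occurrence of E on a right-hand side N → α E β: add FIRST(β) \ {ε}, and if β is empty or nullable also add FOLLOW(N). Iterate to a fixed point.

E is the start symbol, so $ ∈ FOLLOW(E).
In E → E E: E is followed by E, add FIRST(E) \ {ε} = { ')', 'd', 'num' }
In E → E E: E is at the end; this adds FOLLOW(E) to itself — nothing new

Taking the union: FOLLOW(E) = { $, ')', 'd', 'num' }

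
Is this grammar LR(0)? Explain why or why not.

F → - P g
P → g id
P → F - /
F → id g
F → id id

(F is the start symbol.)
Yes, the grammar is LR(0)

A grammar is LR(0) if no state in the canonical LR(0) collection has:
  - both a shift item (dot before a terminal) and a complete item (shift-reduce conflict), or
  - two or more complete items (reduce-reduce conflict; the accept item [F' → F .] counts as a complete item here).

Augment with F' → F and build the canonical LR(0) collection (I0 = CLOSURE({[F' → . F]}), then GOTO on every symbol after a dot until no new states appear). It has 13 states:
  I0: { [F → . - P g], [F → . id g], [F → . id id], [F' → . F] }  — shift
  I1: { [F → - . P g], [F → . - P g], [F → . id g], [F → . id id], [P → . F - /], [P → . g id] }  — shift
  I2: { [F' → F .] }  — accept
  I3: { [F → id . g], [F → id . id] }  — shift
  I4: { [F → id g .] }  — reduce
  I5: { [F → id id .] }  — reduce
  I6: { [P → F . - /] }  — shift
  I7: { [F → - P . g] }  — shift
  I8: { [P → g . id] }  — shift
  I9: { [P → g id .] }  — reduce
  I10: { [F → - P g .] }  — reduce
  I11: { [P → F - . /] }  — shift
  I12: { [P → F - / .] }  — reduce

Every state is either a pure shift/goto state or contains exactly one complete item and nothing to shift — no conflicts. The grammar is LR(0).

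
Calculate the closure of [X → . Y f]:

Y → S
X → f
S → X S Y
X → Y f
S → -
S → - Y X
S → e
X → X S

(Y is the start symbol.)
{ [S → . - Y X], [S → . -], [S → . X S Y], [S → . e], [X → . X S], [X → . Y f], [X → . f], [Y → . S] }

To compute CLOSURE, for each item [A → α.Bβ] where B is a non-terminal, add [B → .γ] for all productions B → γ; repeat for the newly added items until nothing changes.

Start with: [X → . Y f]
  [X → . Y f] has the dot before Y: add [Y → . S]
  [Y → . S] has the dot before S: add [S → . X S Y], [S → . -], [S → . - Y X], [S → . e]
  [S → . X S Y] has the dot before X: add [X → . f], [X → . X S]
No further items can be added.

CLOSURE = { [S → . - Y X], [S → . -], [S → . X S Y], [S → . e], [X → . X S], [X → . Y f], [X → . f], [Y → . S] }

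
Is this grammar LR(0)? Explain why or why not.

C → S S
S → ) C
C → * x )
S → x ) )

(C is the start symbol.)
Augment with C' → C and build the canonical LR(0) collection (I0 = CLOSURE({[C' → . C]}), then GOTO on every symbol after a dot until no new states appear). It has 12 states:
  I0: { [C → . * x )], [C → . S S], [C' → . C], [S → . ) C], [S → . x ) )] }  — shift
  I1: { [C → . * x )], [C → . S S], [S → ) . C], [S → . ) C], [S → . x ) )] }  — shift
  I2: { [C → * . x )] }  — shift
  I3: { [C' → C .] }  — accept
  I4: { [C → S . S], [S → . ) C], [S → . x ) )] }  — shift
  I5: { [S → x . ) )] }  — shift
  I6: { [S → x ) . )] }  — shift
  I7: { [S → x ) ) .] }  — reduce
  I8: { [C → S S .] }  — reduce
  I9: { [C → * x . )] }  — shift
  I10: { [C → * x ) .] }  — reduce
  I11: { [S → ) C .] }  — reduce

Every state is either a pure shift/goto state or contains exactly one complete item and nothing to shift — no conflicts. The grammar is LR(0).

Answer: Yes, the grammar is LR(0)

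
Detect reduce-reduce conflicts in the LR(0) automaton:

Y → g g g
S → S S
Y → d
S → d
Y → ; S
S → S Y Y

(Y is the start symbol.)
A reduce-reduce conflict occurs when an LR(0) state has two complete items [A → α .] and [B → β .] — both call for a reduction, and with no lookahead the parser cannot choose between them.

Augment with Y' → Y and build the canonical LR(0) collection (I0 = CLOSURE({[Y' → . Y]}), then GOTO on every symbol after a dot until no new states appear). It has 13 states:
  I0: { [Y → . ; S], [Y → . d], [Y → . g g g], [Y' → . Y] }  — shift
  I1: { [S → . S S], [S → . S Y Y], [S → . d], [Y → ; . S] }  — shift
  I2: { [Y' → Y .] }  — accept
  I3: { [Y → d .] }  — reduce
  I4: { [Y → g . g g] }  — shift
  I5: { [Y → g g . g] }  — shift
  I6: { [Y → g g g .] }  — reduce
  I7: { [S → . S S], [S → . S Y Y], [S → . d], [S → S . S], [S → S . Y Y], [Y → . ; S], [Y → . d], [Y → . g g g], [Y → ; S .] }  — shift, reduce
  I8: { [S → d .] }  — reduce
  I9: { [S → . S S], [S → . S Y Y], [S → . d], [S → S . S], [S → S . Y Y], [S → S S .], [Y → . ; S], [Y → . d], [Y → . g g g] }  — shift, reduce
  I10: { [S → S Y . Y], [Y → . ; S], [Y → . d], [Y → . g g g] }  — shift
  I11: { [S → d .], [Y → d .] }  — 2 reduces
  I12: { [S → S Y Y .] }  — reduce

I11 contains complete items [S → d .], [Y → d .] — reduce-reduce conflict.

Answer: Yes — I11: [S → d .] vs [Y → d .]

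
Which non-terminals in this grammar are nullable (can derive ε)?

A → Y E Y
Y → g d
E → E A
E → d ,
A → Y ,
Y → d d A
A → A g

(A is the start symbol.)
None

A non-terminal is nullable if it can derive ε (the empty string): either it has an ε-production, or it has a production whose right-hand side consists entirely of nullable non-terminals.

There are no ε-productions, so no non-terminal can derive ε.
No non-terminals are nullable.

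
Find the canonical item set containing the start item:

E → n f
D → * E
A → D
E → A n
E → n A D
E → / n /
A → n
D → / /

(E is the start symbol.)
{ [A → . D], [A → . n], [D → . * E], [D → . / /], [E → . / n /], [E → . A n], [E → . n A D], [E → . n f], [E' → . E] }

First, augment the grammar with E' → E
I₀ = CLOSURE({ [E' → . E] }):
  [E' → . E] has the dot before E: add [E → . n f], [E → . A n], [E → . n A D], [E → . / n /]
  [E → . A n] has the dot before A: add [A → . D], [A → . n]
  [A → . D] has the dot before D: add [D → . * E], [D → . / /]
No further items can be added.

I₀ = { [A → . D], [A → . n], [D → . * E], [D → . / /], [E → . / n /], [E → . A n], [E → . n A D], [E → . n f], [E' → . E] }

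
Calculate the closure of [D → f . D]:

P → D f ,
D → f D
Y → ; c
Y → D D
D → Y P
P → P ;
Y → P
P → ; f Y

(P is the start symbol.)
Start with: [D → f . D]
  [D → f . D] has the dot before D: add [D → . f D], [D → . Y P]
  [D → . Y P] has the dot before Y: add [Y → . ; c], [Y → . D D], [Y → . P]
  [Y → . P] has the dot before P: add [P → . D f ,], [P → . P ;], [P → . ; f Y]
No further items can be added.

CLOSURE = { [D → . Y P], [D → . f D], [D → f . D], [P → . ; f Y], [P → . D f ,], [P → . P ;], [Y → . ; c], [Y → . D D], [Y → . P] }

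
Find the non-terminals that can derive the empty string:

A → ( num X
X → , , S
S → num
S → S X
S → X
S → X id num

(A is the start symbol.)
A non-terminal is nullable if it can derive ε (the empty string): either it has an ε-production, or it has a production whose right-hand side consists entirely of nullable non-terminals.

There are no ε-productions, so no non-terminal can derive ε.
No non-terminals are nullable.

Answer: None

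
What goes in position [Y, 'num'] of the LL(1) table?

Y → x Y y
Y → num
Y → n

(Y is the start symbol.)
Y → num

To find M[Y, 'num'], we find productions for Y where 'num' is in the predict set (PREDICT(N → α) = (FIRST(α) \ {ε}) ∪ (FOLLOW(N) if α ⇒* ε)).

Y → x Y y: PREDICT = { 'x' }
Y → num: PREDICT = { 'num' }
  'num' is in predict set, so this production goes in M[Y, 'num']
Y → n: PREDICT = { 'n' }

M[Y, 'num'] = Y → num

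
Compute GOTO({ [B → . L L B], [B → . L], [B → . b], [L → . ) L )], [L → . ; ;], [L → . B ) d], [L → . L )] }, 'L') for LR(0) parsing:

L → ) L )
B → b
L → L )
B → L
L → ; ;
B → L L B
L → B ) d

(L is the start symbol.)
{ [B → . L L B], [B → . L], [B → . b], [B → L . L B], [B → L .], [L → . ) L )], [L → . ; ;], [L → . B ) d], [L → . L )], [L → L . )] }

GOTO(I, 'L') = CLOSURE({ [A → αX.β] : [A → α.Xβ] ∈ I, X = 'L' })

Items with dot before 'L', with the dot advanced:
  [B → . L] → [B → L .]
  [B → . L L B] → [B → L . L B]
  [L → . L )] → [L → L . )]
Closure of the advanced items:
  [B → L . L B] has the dot before L: add [L → . ) L )], [L → . L )], [L → . ; ;], [L → . B ) d]
  [L → . B ) d] has the dot before B: add [B → . b], [B → . L], [B → . L L B]

GOTO = { [B → . L L B], [B → . L], [B → . b], [B → L . L B], [B → L .], [L → . ) L )], [L → . ; ;], [L → . B ) d], [L → . L )], [L → L . )] }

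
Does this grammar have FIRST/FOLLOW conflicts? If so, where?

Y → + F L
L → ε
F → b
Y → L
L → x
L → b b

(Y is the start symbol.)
No FIRST/FOLLOW conflicts.

A FIRST/FOLLOW conflict occurs when a non-terminal N has a nullable alternative N → β (β ⇒* ε) and another alternative N → α with FIRST(α) ∩ FOLLOW(N) ≠ ∅: on such a lookahead the parser cannot decide between expanding α and letting N vanish via β.

Nullable non-terminals: L, Y.
FIRST sets used below: FIRST(L) = { 'b', 'x', ε }

L: nullable alternative(s) L → ε; FOLLOW(L) = { $ }
  L → ε: FIRST \ {ε} = { } — this is the only nullable alternative, skip
  L → x: FIRST \ {ε} = { 'x' } — disjoint from FOLLOW(L)
  L → b b: FIRST \ {ε} = { 'b' } — disjoint from FOLLOW(L)

Y: nullable alternative(s) Y → L; FOLLOW(Y) = { $ }
  Y → + F L: FIRST \ {ε} = { '+' } — disjoint from FOLLOW(Y)
  Y → L: FIRST \ {ε} = { 'b', 'x' } — this is the only nullable alternative, skip

F has no nullable alternative, so no FIRST/FOLLOW check is needed there.

No FIRST/FOLLOW conflicts found.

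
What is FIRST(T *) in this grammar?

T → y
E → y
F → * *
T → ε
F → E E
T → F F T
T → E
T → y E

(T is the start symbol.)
FIRST sets of the non-terminals involved (from the grammar, by fixed-point iteration):
  FIRST(T) = { '*', 'y', ε }

To compute FIRST(T *), process the symbols left to right:
Symbol T is a non-terminal. Add FIRST(T) \ {ε} = { '*', 'y' }
T is nullable (ε ∈ FIRST(T)), continue to the next symbol.
Symbol * is a terminal. Add '*' and stop.
FIRST(T *) = { '*', 'y' }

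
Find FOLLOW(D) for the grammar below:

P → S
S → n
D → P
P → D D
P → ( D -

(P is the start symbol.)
{ $, '(', '-', 'n' }

To compute FOLLOW(D), find every occurrence of D on a right-hand side N → α D β: add FIRST(β) \ {ε}, and if β is empty or nullable also add FOLLOW(N). Iterate to a fixed point.

In P → D D: D is followed by D, add FIRST(D) \ {ε} = { '(', 'n' }
In P → D D: D is at the end, add FOLLOW(P)
In P → ( D -: D is followed by '-', add FIRST('-') \ {ε} = { '-' }

The FOLLOW sets referred to above (computed the same way, to a fixed point):
  FOLLOW(P) = { $, '(', '-', 'n' }

Taking the union: FOLLOW(D) = { $, '(', '-', 'n' }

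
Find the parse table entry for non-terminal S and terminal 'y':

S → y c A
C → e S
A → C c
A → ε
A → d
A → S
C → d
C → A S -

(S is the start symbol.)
S → y c A

To find M[S, 'y'], we find productions for S where 'y' is in the predict set (PREDICT(N → α) = (FIRST(α) \ {ε}) ∪ (FOLLOW(N) if α ⇒* ε)).

S → y c A: PREDICT = { 'y' }
  'y' is in predict set, so this production goes in M[S, 'y']

M[S, 'y'] = S → y c A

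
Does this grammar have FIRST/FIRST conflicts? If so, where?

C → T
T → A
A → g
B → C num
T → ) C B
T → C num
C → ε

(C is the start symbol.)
Yes. T → A / T → C num on { 'g' }; T → ')' C B / T → C num on { ')' }

A FIRST/FIRST conflict occurs when two productions N → α and N → β for the same non-terminal have FIRST(α) ∩ FIRST(β) ≠ ∅ (with ε ∈ FIRST of a nullable right-hand side, so two nullable alternatives also conflict).

FIRST sets of the non-terminals at (or reachable through a nullable prefix from) the front of some alternative:
  FIRST(T) = { ')', 'g', 'num' }
  FIRST(A) = { 'g' }
  FIRST(C) = { ')', 'g', 'num', ε }

Productions for C:
  C → T: FIRST = { ')', 'g', 'num' }
  C → ε: FIRST = { ε }
Productions for T:
  T → A: FIRST = { 'g' }
  T → ) C B: FIRST = { ')' }
  T → C num: FIRST = { ')', 'g', 'num' }
A, B have only one production, so no FIRST/FIRST conflict is possible there.

Conflict for T: T → A and T → C num
  Overlap: { 'g' }
Conflict for T: T → ) C B and T → C num
  Overlap: { ')' }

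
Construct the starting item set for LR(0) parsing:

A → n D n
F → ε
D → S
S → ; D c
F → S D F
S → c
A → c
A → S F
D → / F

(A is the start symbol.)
{ [A → . S F], [A → . c], [A → . n D n], [A' → . A], [S → . ; D c], [S → . c] }

First, augment the grammar with A' → A
I₀ = CLOSURE({ [A' → . A] }):
  [A' → . A] has the dot before A: add [A → . n D n], [A → . c], [A → . S F]
  [A → . S F] has the dot before S: add [S → . ; D c], [S → . c]
No further items can be added.

I₀ = { [A → . S F], [A → . c], [A → . n D n], [A' → . A], [S → . ; D c], [S → . c] }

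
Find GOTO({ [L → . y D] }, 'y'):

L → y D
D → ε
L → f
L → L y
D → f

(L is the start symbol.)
GOTO(I, 'y') = CLOSURE({ [A → αX.β] : [A → α.Xβ] ∈ I, X = 'y' })

Items with dot before 'y', with the dot advanced:
  [L → . y D] → [L → y . D]
Closure of the advanced items:
  [L → y . D] has the dot before D: add [D → .], [D → . f]

GOTO = { [D → . f], [D → .], [L → y . D] }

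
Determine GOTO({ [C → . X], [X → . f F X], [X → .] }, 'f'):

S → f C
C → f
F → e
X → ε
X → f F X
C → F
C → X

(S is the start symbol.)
{ [F → . e], [X → f . F X] }

GOTO(I, 'f') = CLOSURE({ [A → αX.β] : [A → α.Xβ] ∈ I, X = 'f' })

Items with dot before 'f', with the dot advanced:
  [X → . f F X] → [X → f . F X]
Closure of the advanced items:
  [X → f . F X] has the dot before F: add [F → . e]

GOTO = { [F → . e], [X → f . F X] }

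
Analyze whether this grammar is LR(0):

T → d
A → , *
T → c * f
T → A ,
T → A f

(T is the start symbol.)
Yes, the grammar is LR(0)

A grammar is LR(0) if no state in the canonical LR(0) collection has:
  - both a shift item (dot before a terminal) and a complete item (shift-reduce conflict), or
  - two or more complete items (reduce-reduce conflict; the accept item [T' → T .] counts as a complete item here).

Augment with T' → T and build the canonical LR(0) collection (I0 = CLOSURE({[T' → . T]}), then GOTO on every symbol after a dot until no new states appear). It has 11 states:
  I0: { [A → . , *], [T → . A ,], [T → . A f], [T → . c * f], [T → . d], [T' → . T] }  — shift
  I1: { [A → , . *] }  — shift
  I2: { [T → A . ,], [T → A . f] }  — shift
  I3: { [T' → T .] }  — accept
  I4: { [T → c . * f] }  — shift
  I5: { [T → d .] }  — reduce
  I6: { [T → c * . f] }  — shift
  I7: { [T → c * f .] }  — reduce
  I8: { [T → A , .] }  — reduce
  I9: { [T → A f .] }  — reduce
  I10: { [A → , * .] }  — reduce

Every state is either a pure shift/goto state or contains exactly one complete item and nothing to shift — no conflicts. The grammar is LR(0).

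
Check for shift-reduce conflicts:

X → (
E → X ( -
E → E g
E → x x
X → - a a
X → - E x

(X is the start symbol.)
A shift-reduce conflict occurs when an LR(0) state has both:
  - a complete (reduce) item [A → α .] (dot at the end), and
  - a shift item [B → β . c γ] (dot before a terminal).

Augment with X' → X and build the canonical LR(0) collection (I0 = CLOSURE({[X' → . X]}), then GOTO on every symbol after a dot until no new states appear). It has 14 states:
  I0: { [X → . (], [X → . - E x], [X → . - a a], [X' → . X] }  — shift
  I1: { [X → ( .] }  — reduce
  I2: { [E → . E g], [E → . X ( -], [E → . x x], [X → - . E x], [X → - . a a], [X → . (], [X → . - E x], [X → . - a a] }  — shift
  I3: { [X' → X .] }  — accept
  I4: { [E → E . g], [X → - E . x] }  — shift
  I5: { [E → X . ( -] }  — shift
  I6: { [X → - a . a] }  — shift
  I7: { [E → x . x] }  — shift
  I8: { [E → x x .] }  — reduce
  I9: { [X → - a a .] }  — reduce
  I10: { [E → X ( . -] }  — shift
  I11: { [E → X ( - .] }  — reduce
  I12: { [E → E g .] }  — reduce
  I13: { [X → - E x .] }  — reduce

No state contains both a complete item and a shift item.

Answer: No shift-reduce conflicts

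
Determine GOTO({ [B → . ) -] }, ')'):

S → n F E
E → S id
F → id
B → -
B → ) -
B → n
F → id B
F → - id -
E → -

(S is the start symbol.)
GOTO(I, ')') = CLOSURE({ [A → αX.β] : [A → α.Xβ] ∈ I, X = ')' })

Items with dot before ')', with the dot advanced:
  [B → . ) -] → [B → ) . -]
Closure adds nothing (no advanced item has the dot before a non-terminal).

GOTO = { [B → ) . -] }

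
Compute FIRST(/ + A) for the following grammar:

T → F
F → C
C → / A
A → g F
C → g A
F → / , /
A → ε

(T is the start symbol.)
{ '/' }

To compute FIRST(/ + A), process the symbols left to right:
Symbol / is a terminal. Add '/' and stop.
FIRST(/ + A) = { '/' }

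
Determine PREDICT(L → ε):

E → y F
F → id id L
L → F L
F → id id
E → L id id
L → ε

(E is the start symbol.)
PREDICT(L → ε) = (FIRST(RHS) \ {ε}) ∪ (FOLLOW(L) if ε ∈ FIRST(RHS), i.e. RHS ⇒* ε)
The right-hand side is ε (FIRST(ε) = { ε }), so the predict set is FOLLOW(L) = { $, 'id' }
PREDICT(L → ε) = { $, 'id' }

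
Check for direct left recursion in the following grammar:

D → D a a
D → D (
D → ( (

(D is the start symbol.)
Direct left recursion occurs when N → N α for some non-terminal N (the right-hand side begins with the left-hand side itself).

D → D a a: LEFT RECURSIVE (starts with D)
D → D (: LEFT RECURSIVE (starts with D)
D → ( (: starts with '('

The grammar has direct left recursion on: D.

Answer: Yes, D is left-recursive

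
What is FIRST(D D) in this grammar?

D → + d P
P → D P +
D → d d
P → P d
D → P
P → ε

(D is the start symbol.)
{ '+', 'd', ε }

FIRST sets of the non-terminals involved (from the grammar, by fixed-point iteration):
  FIRST(D) = { '+', 'd', ε }

To compute FIRST(D D), process the symbols left to right:
Symbol D is a non-terminal. Add FIRST(D) \ {ε} = { '+', 'd' }
D is nullable (ε ∈ FIRST(D)), continue to the next symbol.
Symbol D is a non-terminal. Add FIRST(D) \ {ε} = { '+', 'd' }
D is nullable (ε ∈ FIRST(D)), continue to the next symbol.
All symbols are nullable, so ε is in the result.
FIRST(D D) = { '+', 'd', ε }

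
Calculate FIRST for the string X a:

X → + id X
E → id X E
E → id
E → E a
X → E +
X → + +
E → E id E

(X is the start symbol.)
FIRST sets of the non-terminals involved (from the grammar, by fixed-point iteration):
  FIRST(X) = { '+', 'id' }

To compute FIRST(X a), process the symbols left to right:
Symbol X is a non-terminal. Add FIRST(X) \ {ε} = { '+', 'id' }
X is not nullable (ε ∉ FIRST(X)), so stop here.
FIRST(X a) = { '+', 'id' }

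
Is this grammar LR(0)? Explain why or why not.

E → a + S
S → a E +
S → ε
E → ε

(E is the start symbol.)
Augment with E' → E and build the canonical LR(0) collection (I0 = CLOSURE({[E' → . E]}), then GOTO on every symbol after a dot until no new states appear). It has 8 states:
  I0: { [E → . a + S], [E → .], [E' → . E] }  — shift, reduce
  I1: { [E' → E .] }  — accept
  I2: { [E → a . + S] }  — shift
  I3: { [E → a + . S], [S → . a E +], [S → .] }  — shift, reduce
  I4: { [E → a + S .] }  — reduce
  I5: { [E → . a + S], [E → .], [S → a . E +] }  — shift, reduce
  I6: { [S → a E . +] }  — shift
  I7: { [S → a E + .] }  — reduce

Conflict in state I0:
  Shift-reduce conflict between [E → .] and [E → . a + S]
So the grammar is NOT LR(0).

Answer: No. Shift-reduce conflict between [E → .] and [E → . a + S]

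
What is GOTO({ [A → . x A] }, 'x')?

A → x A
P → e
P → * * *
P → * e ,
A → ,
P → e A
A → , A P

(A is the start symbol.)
{ [A → . , A P], [A → . ,], [A → . x A], [A → x . A] }

GOTO(I, 'x') = CLOSURE({ [A → αX.β] : [A → α.Xβ] ∈ I, X = 'x' })

Items with dot before 'x', with the dot advanced:
  [A → . x A] → [A → x . A]
Closure of the advanced items:
  [A → x . A] has the dot before A: add [A → . x A], [A → . ,], [A → . , A P]

GOTO = { [A → . , A P], [A → . ,], [A → . x A], [A → x . A] }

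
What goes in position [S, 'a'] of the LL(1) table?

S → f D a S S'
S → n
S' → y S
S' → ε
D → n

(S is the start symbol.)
Empty (error entry)

To find M[S, 'a'], we find productions for S where 'a' is in the predict set (PREDICT(N → α) = (FIRST(α) \ {ε}) ∪ (FOLLOW(N) if α ⇒* ε)).

S → f D a S S': PREDICT = { 'f' }
S → n: PREDICT = { 'n' }

M[S, 'a'] is empty (no production applies)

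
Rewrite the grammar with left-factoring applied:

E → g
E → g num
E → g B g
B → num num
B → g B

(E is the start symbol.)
Left-factoring transforms A → αβ₁ | αβ₂ into A → αA' and A' → β₁ | β₂
(α is the longest common prefix among the alternatives). Repeat until
no nonterminal has two alternatives with a common prefix.

Round 1: E has alternatives sharing prefix 'g'. Introduce E': E → g E'
  Add: E' → ε
  Add: E' → num
  Add: E' → B g

No remaining common prefixes — done.

Resulting grammar:
E → g E'
E' → ε
E' → num
E' → B g
B → num num
B → g B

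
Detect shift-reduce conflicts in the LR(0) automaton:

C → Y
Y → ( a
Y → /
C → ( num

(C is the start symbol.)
No shift-reduce conflicts

Augment with C' → C and build the canonical LR(0) collection (I0 = CLOSURE({[C' → . C]}), then GOTO on every symbol after a dot until no new states appear). It has 7 states:
  I0: { [C → . ( num], [C → . Y], [C' → . C], [Y → . ( a], [Y → . /] }  — shift
  I1: { [C → ( . num], [Y → ( . a] }  — shift
  I2: { [Y → / .] }  — reduce
  I3: { [C' → C .] }  — accept
  I4: { [C → Y .] }  — reduce
  I5: { [Y → ( a .] }  — reduce
  I6: { [C → ( num .] }  — reduce

No state contains both a complete item and a shift item.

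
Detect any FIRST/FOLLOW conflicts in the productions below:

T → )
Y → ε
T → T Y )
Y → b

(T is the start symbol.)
No FIRST/FOLLOW conflicts.

A FIRST/FOLLOW conflict occurs when a non-terminal N has a nullable alternative N → β (β ⇒* ε) and another alternative N → α with FIRST(α) ∩ FOLLOW(N) ≠ ∅: on such a lookahead the parser cannot decide between expanding α and letting N vanish via β.

Nullable non-terminals: Y.

Y: nullable alternative(s) Y → ε; FOLLOW(Y) = { ')' }
  Y → ε: FIRST \ {ε} = { } — this is the only nullable alternative, skip
  Y → b: FIRST \ {ε} = { 'b' } — disjoint from FOLLOW(Y)

T has no nullable alternative, so no FIRST/FOLLOW check is needed there.

No FIRST/FOLLOW conflicts found.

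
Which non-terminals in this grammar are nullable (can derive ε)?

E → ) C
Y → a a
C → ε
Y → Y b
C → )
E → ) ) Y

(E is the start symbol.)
A non-terminal is nullable if it can derive ε (the empty string): either it has an ε-production, or it has a production whose right-hand side consists entirely of nullable non-terminals.

ε-productions: C → ε
So C is immediately nullable.
No further non-terminal can be added: every production for the remaining non-terminals contains a terminal or a non-nullable non-terminal.
Nullable = { 'C' }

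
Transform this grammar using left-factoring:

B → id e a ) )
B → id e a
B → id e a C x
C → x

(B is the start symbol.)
B → id e a B'
B' → ) )
B' → ε
B' → C x
C → x

Left-factoring transforms A → αβ₁ | αβ₂ into A → αA' and A' → β₁ | β₂
(α is the longest common prefix among the alternatives). Repeat until
no nonterminal has two alternatives with a common prefix.

Round 1: B has alternatives sharing prefix 'id e a'. Introduce B': B → id e a B'
  Add: B' → ) )
  Add: B' → ε
  Add: B' → C x

No remaining common prefixes — done.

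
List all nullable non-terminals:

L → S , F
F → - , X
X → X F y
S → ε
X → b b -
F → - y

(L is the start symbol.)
{ 'S' }

ε-productions: S → ε
So S is immediately nullable.
No further non-terminal can be added: every production for the remaining non-terminals contains a terminal or a non-nullable non-terminal.
Nullable = { 'S' }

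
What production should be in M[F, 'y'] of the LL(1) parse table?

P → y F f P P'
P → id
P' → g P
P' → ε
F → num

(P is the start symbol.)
Empty (error entry)

To find M[F, 'y'], we find productions for F where 'y' is in the predict set (PREDICT(N → α) = (FIRST(α) \ {ε}) ∪ (FOLLOW(N) if α ⇒* ε)).

F → num: PREDICT = { 'num' }

M[F, 'y'] is empty (no production applies)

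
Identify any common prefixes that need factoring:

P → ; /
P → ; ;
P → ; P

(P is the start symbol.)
Left-factoring is needed when two productions for the same non-terminal
share a common prefix on the right-hand side.

Productions for P:
  P → ; /
  P → ; ;
  P → ; P

Found common prefix ';' in productions for P

Answer: Yes, P has productions with common prefix ';'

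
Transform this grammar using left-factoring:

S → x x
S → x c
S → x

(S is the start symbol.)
S → x S'
S' → x
S' → c
S' → ε

Left-factoring transforms A → αβ₁ | αβ₂ into A → αA' and A' → β₁ | β₂
(α is the longest common prefix among the alternatives). Repeat until
no nonterminal has two alternatives with a common prefix.

Round 1: S has alternatives sharing prefix 'x'. Introduce S': S → x S'
  Add: S' → x
  Add: S' → c
  Add: S' → ε

No remaining common prefixes — done.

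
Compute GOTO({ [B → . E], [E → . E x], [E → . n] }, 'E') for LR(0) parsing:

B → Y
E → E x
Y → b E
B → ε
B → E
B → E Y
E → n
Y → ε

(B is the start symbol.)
GOTO(I, 'E') = CLOSURE({ [A → αX.β] : [A → α.Xβ] ∈ I, X = 'E' })

Items with dot before 'E', with the dot advanced:
  [B → . E] → [B → E .]
  [E → . E x] → [E → E . x]
Closure adds nothing (no advanced item has the dot before a non-terminal).

GOTO = { [B → E .], [E → E . x] }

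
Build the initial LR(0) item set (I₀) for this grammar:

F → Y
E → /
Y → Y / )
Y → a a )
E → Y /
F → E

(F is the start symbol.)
First, augment the grammar with F' → F
I₀ = CLOSURE({ [F' → . F] }):
  [F' → . F] has the dot before F: add [F → . Y], [F → . E]
  [F → . Y] has the dot before Y: add [Y → . Y / )], [Y → . a a )]
  [F → . E] has the dot before E: add [E → . /], [E → . Y /]
No further items can be added.

I₀ = { [E → . /], [E → . Y /], [F → . E], [F → . Y], [F' → . F], [Y → . Y / )], [Y → . a a )] }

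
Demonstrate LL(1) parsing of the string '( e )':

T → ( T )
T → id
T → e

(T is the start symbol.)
Stack is shown with the top on the left.

Stack    Input    Action
------------------------
T $      ( e ) $  output T → ( T )
( T ) $  ( e ) $  match '('
T ) $    e ) $    output T → e
e ) $    e ) $    match 'e'
) $      ) $      match ')'
$        $        accept

The string is accepted.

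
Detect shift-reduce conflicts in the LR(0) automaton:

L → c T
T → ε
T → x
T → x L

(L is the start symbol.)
Yes — I2: [T → .] vs [T → . x]; I4: [T → x .] vs [L → . c T]

A shift-reduce conflict occurs when an LR(0) state has both:
  - a complete (reduce) item [A → α .] (dot at the end), and
  - a shift item [B → β . c γ] (dot before a terminal).

Augment with L' → L and build the canonical LR(0) collection (I0 = CLOSURE({[L' → . L]}), then GOTO on every symbol after a dot until no new states appear). It has 6 states:
  I0: { [L → . c T], [L' → . L] }  — shift
  I1: { [L' → L .] }  — accept
  I2: { [L → c . T], [T → . x L], [T → . x], [T → .] }  — shift, reduce
  I3: { [L → c T .] }  — reduce
  I4: { [L → . c T], [T → x . L], [T → x .] }  — shift, reduce
  I5: { [T → x L .] }  — reduce

I2 contains reduce item [T → .] and shift items [T → . x], [T → . x L] — shift-reduce conflict.
I4 contains reduce item [T → x .] and shift item [L → . c T] — shift-reduce conflict.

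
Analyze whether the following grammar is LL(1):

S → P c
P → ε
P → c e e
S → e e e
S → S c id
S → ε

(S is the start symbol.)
No. Predict set conflict for S: { 'c' }

A grammar is LL(1) if for each non-terminal N with multiple productions, the predict sets of those productions are pairwise disjoint, where PREDICT(N → α) = (FIRST(α) \ {ε}) ∪ (FOLLOW(N) if α ⇒* ε).

Relevant sets:
  FIRST(P) = { 'c', ε }
  FIRST(S) = { 'c', 'e', ε }
  FOLLOW(S) = { $, 'c' }
  FOLLOW(P) = { 'c' }

For S:
  PREDICT(S → P c) = { 'c' }
  PREDICT(S → e e e) = { 'e' }
  PREDICT(S → S c id) = { 'c', 'e' }
  PREDICT(S → ε) = { $, 'c' }
For P:
  PREDICT(P → ε) = { 'c' }
  PREDICT(P → c e e) = { 'c' }

Conflict found: Predict set conflict for S: { 'c' }
The grammar is NOT LL(1).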